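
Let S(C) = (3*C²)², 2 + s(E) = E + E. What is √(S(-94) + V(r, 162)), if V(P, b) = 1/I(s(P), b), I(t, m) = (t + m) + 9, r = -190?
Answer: √31283752003133/211 ≈ 26508.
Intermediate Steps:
s(E) = -2 + 2*E (s(E) = -2 + (E + E) = -2 + 2*E)
I(t, m) = 9 + m + t (I(t, m) = (m + t) + 9 = 9 + m + t)
S(C) = 9*C⁴
V(P, b) = 1/(7 + b + 2*P) (V(P, b) = 1/(9 + b + (-2 + 2*P)) = 1/(7 + b + 2*P))
√(S(-94) + V(r, 162)) = √(9*(-94)⁴ + 1/(7 + 162 + 2*(-190))) = √(9*78074896 + 1/(7 + 162 - 380)) = √(702674064 + 1/(-211)) = √(702674064 - 1/211) = √(148264227503/211) = √31283752003133/211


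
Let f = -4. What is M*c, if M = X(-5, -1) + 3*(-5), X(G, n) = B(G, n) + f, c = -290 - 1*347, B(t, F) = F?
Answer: 12740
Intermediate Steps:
c = -637 (c = -290 - 347 = -637)
X(G, n) = -4 + n (X(G, n) = n - 4 = -4 + n)
M = -20 (M = (-4 - 1) + 3*(-5) = -5 - 15 = -20)
M*c = -20*(-637) = 12740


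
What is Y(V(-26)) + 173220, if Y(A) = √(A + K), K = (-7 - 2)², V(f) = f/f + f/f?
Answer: 173220 + √83 ≈ 1.7323e+5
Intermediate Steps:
V(f) = 2 (V(f) = 1 + 1 = 2)
K = 81 (K = (-9)² = 81)
Y(A) = √(81 + A) (Y(A) = √(A + 81) = √(81 + A))
Y(V(-26)) + 173220 = √(81 + 2) + 173220 = √83 + 173220 = 173220 + √83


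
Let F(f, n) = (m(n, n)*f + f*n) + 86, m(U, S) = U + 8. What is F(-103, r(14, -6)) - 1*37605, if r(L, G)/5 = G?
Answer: -32163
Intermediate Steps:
m(U, S) = 8 + U
r(L, G) = 5*G
F(f, n) = 86 + f*n + f*(8 + n) (F(f, n) = ((8 + n)*f + f*n) + 86 = (f*(8 + n) + f*n) + 86 = (f*n + f*(8 + n)) + 86 = 86 + f*n + f*(8 + n))
F(-103, r(14, -6)) - 1*37605 = (86 - 515*(-6) - 103*(8 + 5*(-6))) - 1*37605 = (86 - 103*(-30) - 103*(8 - 30)) - 37605 = (86 + 3090 - 103*(-22)) - 37605 = (86 + 3090 + 2266) - 37605 = 5442 - 37605 = -32163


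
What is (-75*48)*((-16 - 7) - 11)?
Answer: 122400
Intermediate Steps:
(-75*48)*((-16 - 7) - 11) = -3600*(-23 - 11) = -3600*(-34) = 122400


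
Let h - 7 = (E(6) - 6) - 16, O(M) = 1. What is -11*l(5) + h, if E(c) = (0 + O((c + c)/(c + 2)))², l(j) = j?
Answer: -69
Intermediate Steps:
E(c) = 1 (E(c) = (0 + 1)² = 1² = 1)
h = -14 (h = 7 + ((1 - 6) - 16) = 7 + (-5 - 16) = 7 - 21 = -14)
-11*l(5) + h = -11*5 - 14 = -55 - 14 = -69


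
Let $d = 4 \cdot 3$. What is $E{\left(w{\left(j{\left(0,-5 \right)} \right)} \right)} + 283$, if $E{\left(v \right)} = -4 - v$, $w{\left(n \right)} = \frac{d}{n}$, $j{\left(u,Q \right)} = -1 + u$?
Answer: $291$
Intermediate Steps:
$d = 12$
$w{\left(n \right)} = \frac{12}{n}$
$E{\left(w{\left(j{\left(0,-5 \right)} \right)} \right)} + 283 = \left(-4 - \frac{12}{-1 + 0}\right) + 283 = \left(-4 - \frac{12}{-1}\right) + 283 = \left(-4 - 12 \left(-1\right)\right) + 283 = \left(-4 - -12\right) + 283 = \left(-4 + 12\right) + 283 = 8 + 283 = 291$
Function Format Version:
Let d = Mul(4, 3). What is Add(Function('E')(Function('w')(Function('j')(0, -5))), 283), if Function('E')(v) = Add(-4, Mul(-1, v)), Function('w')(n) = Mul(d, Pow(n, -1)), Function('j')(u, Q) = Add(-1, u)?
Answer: 291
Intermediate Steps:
d = 12
Function('w')(n) = Mul(12, Pow(n, -1))
Add(Function('E')(Function('w')(Function('j')(0, -5))), 283) = Add(Add(-4, Mul(-1, Mul(12, Pow(Add(-1, 0), -1)))), 283) = Add(Add(-4, Mul(-1, Mul(12, Pow(-1, -1)))), 283) = Add(Add(-4, Mul(-1, Mul(12, -1))), 283) = Add(Add(-4, Mul(-1, -12)), 283) = Add(Add(-4, 12), 283) = Add(8, 283) = 291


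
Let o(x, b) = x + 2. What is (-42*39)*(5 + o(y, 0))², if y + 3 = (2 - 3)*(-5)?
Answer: -132678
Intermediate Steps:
y = 2 (y = -3 + (2 - 3)*(-5) = -3 - 1*(-5) = -3 + 5 = 2)
o(x, b) = 2 + x
(-42*39)*(5 + o(y, 0))² = (-42*39)*(5 + (2 + 2))² = -1638*(5 + 4)² = -1638*9² = -1638*81 = -132678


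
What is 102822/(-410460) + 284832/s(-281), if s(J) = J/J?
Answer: 19485339983/68410 ≈ 2.8483e+5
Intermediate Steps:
s(J) = 1
102822/(-410460) + 284832/s(-281) = 102822/(-410460) + 284832/1 = 102822*(-1/410460) + 284832*1 = -17137/68410 + 284832 = 19485339983/68410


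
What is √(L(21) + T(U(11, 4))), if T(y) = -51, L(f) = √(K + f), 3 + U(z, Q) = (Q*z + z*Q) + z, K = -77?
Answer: √(-51 + 2*I*√14) ≈ 0.52254 + 7.1605*I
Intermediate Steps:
U(z, Q) = -3 + z + 2*Q*z (U(z, Q) = -3 + ((Q*z + z*Q) + z) = -3 + ((Q*z + Q*z) + z) = -3 + (2*Q*z + z) = -3 + (z + 2*Q*z) = -3 + z + 2*Q*z)
L(f) = √(-77 + f)
√(L(21) + T(U(11, 4))) = √(√(-77 + 21) - 51) = √(√(-56) - 51) = √(2*I*√14 - 51) = √(-51 + 2*I*√14)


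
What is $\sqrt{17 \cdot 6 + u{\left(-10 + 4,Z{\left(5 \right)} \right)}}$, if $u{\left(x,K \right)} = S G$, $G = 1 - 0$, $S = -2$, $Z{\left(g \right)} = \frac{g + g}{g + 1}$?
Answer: $10$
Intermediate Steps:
$Z{\left(g \right)} = \frac{2 g}{1 + g}$
$G = 1$ ($G = 1 + 0 = 1$)
$u{\left(x,K \right)} = -2$ ($u{\left(x,K \right)} = \left(-2\right) 1 = -2$)
$\sqrt{17 \cdot 6 + u{\left(-10 + 4,Z{\left(5 \right)} \right)}} = \sqrt{17 \cdot 6 - 2} = \sqrt{102 - 2} = \sqrt{100} = 10$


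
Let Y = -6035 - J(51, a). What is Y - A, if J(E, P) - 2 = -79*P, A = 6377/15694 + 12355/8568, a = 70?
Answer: -698192825/1372104 ≈ -508.85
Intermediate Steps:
A = 2536097/1372104 (A = 6377*(1/15694) + 12355*(1/8568) = 911/2242 + 1765/1224 = 2536097/1372104 ≈ 1.8483)
J(E, P) = 2 - 79*P
Y = -507 (Y = -6035 - (2 - 79*70) = -6035 - (2 - 5530) = -6035 - 1*(-5528) = -6035 + 5528 = -507)
Y - A = -507 - 1*2536097/1372104 = -507 - 2536097/1372104 = -698192825/1372104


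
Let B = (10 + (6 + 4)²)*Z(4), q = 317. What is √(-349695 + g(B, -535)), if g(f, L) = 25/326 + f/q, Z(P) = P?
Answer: 5*I*√149383049060166/103342 ≈ 591.35*I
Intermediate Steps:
B = 440 (B = (10 + (6 + 4)²)*4 = (10 + 10²)*4 = (10 + 100)*4 = 110*4 = 440)
g(f, L) = 25/326 + f/317
√(-349695 + g(B, -535)) = √(-349695 + (25/326 + (1/317)*440)) = √(-349695 + (25/326 + 440/317)) = √(-349695 + 151365/103342) = √(-36138029325/103342) = 5*I*√149383049060166/103342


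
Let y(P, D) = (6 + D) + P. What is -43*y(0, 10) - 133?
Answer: -821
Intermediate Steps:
y(P, D) = 6 + D + P
-43*y(0, 10) - 133 = -43*(6 + 10 + 0) - 133 = -43*16 - 133 = -688 - 133 = -821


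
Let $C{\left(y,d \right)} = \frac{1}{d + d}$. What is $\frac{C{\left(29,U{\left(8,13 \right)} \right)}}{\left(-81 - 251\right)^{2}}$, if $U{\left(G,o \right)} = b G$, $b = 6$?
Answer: $\frac{1}{10581504} \approx 9.4505 \cdot 10^{-8}$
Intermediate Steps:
$U{\left(G,o \right)} = 6 G$
$C{\left(y,d \right)} = \frac{1}{2 d}$
$\frac{C{\left(29,U{\left(8,13 \right)} \right)}}{\left(-81 - 251\right)^{2}} = \frac{\frac{1}{2} \frac{1}{6 \cdot 8}}{\left(-81 - 251\right)^{2}} = \frac{\frac{1}{2} \cdot \frac{1}{48}}{\left(-332\right)^{2}} = \frac{\frac{1}{2} \cdot \frac{1}{48}}{110224} = \frac{1}{96} \cdot \frac{1}{110224} = \frac{1}{10581504}$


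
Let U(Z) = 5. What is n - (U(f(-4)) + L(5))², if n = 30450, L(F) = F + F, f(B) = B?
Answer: 30225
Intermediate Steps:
L(F) = 2*F
n - (U(f(-4)) + L(5))² = 30450 - (5 + 2*5)² = 30450 - (5 + 10)² = 30450 - 1*15² = 30450 - 1*225 = 30450 - 225 = 30225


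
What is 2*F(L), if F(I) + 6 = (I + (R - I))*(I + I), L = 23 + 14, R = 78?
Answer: 11532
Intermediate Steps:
L = 37
F(I) = -6 + 156*I (F(I) = -6 + (I + (78 - I))*(I + I) = -6 + 78*(2*I) = -6 + 156*I)
2*F(L) = 2*(-6 + 156*37) = 2*(-6 + 5772) = 2*5766 = 11532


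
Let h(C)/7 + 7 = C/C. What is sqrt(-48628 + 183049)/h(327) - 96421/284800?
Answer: -96421/284800 - sqrt(134421)/42 ≈ -9.0679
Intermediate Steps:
h(C) = -42 (h(C) = -49 + 7*(C/C) = -49 + 7*1 = -49 + 7 = -42)
sqrt(-48628 + 183049)/h(327) - 96421/284800 = sqrt(-48628 + 183049)/(-42) - 96421/284800 = sqrt(134421)*(-1/42) - 96421*1/284800 = -sqrt(134421)/42 - 96421/284800 = -96421/284800 - sqrt(134421)/42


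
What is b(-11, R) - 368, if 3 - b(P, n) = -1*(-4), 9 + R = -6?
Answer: -369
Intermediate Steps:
R = -15 (R = -9 - 6 = -15)
b(P, n) = -1 (b(P, n) = 3 - (-1)*(-4) = 3 - 1*4 = 3 - 4 = -1)
b(-11, R) - 368 = -1 - 368 = -369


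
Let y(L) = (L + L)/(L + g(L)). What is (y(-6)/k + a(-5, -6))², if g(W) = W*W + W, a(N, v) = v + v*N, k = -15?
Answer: 519841/900 ≈ 577.60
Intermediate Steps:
a(N, v) = v + N*v
g(W) = W + W² (g(W) = W² + W = W + W²)
y(L) = 2*L/(L + L*(1 + L)) (y(L) = (L + L)/(L + L*(1 + L)) = (2*L)/(L + L*(1 + L)) = 2*L/(L + L*(1 + L)))
(y(-6)/k + a(-5, -6))² = ((2/(2 - 6))/(-15) - 6*(1 - 5))² = ((2/(-4))*(-1/15) - 6*(-4))² = ((2*(-¼))*(-1/15) + 24)² = (-½*(-1/15) + 24)² = (1/30 + 24)² = (721/30)² = 519841/900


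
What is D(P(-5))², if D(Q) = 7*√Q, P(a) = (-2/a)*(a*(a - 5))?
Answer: 980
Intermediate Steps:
P(a) = 10 - 2*a (P(a) = (-2/a)*(a*(-5 + a)) = 10 - 2*a)
D(P(-5))² = (7*√(10 - 2*(-5)))² = (7*√(10 + 10))² = (7*√20)² = (7*(2*√5))² = (14*√5)² = 980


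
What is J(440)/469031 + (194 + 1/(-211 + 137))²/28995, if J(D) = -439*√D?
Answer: 13737735/10585108 - 878*√110/469031 ≈ 1.2782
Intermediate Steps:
J(440)/469031 + (194 + 1/(-211 + 137))²/28995 = -878*√110/469031 + (194 + 1/(-211 + 137))²/28995 = -878*√110*(1/469031) + (194 + 1/(-74))²*(1/28995) = -878*√110*(1/469031) + (194 - 1/74)²*(1/28995) = -878*√110/469031 + (14355/74)²*(1/28995) = -878*√110/469031 + (206066025/5476)*(1/28995) = -878*√110/469031 + 13737735/10585108 = 13737735/10585108 - 878*√110/469031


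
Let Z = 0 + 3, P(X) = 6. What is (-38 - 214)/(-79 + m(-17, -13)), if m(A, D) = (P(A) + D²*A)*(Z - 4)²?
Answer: 42/491 ≈ 0.085540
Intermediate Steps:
Z = 3
m(A, D) = 6 + A*D² (m(A, D) = (6 + D²*A)*(3 - 4)² = (6 + A*D²)*(-1)² = (6 + A*D²)*1 = 6 + A*D²)
(-38 - 214)/(-79 + m(-17, -13)) = (-38 - 214)/(-79 + (6 - 17*(-13)²)) = -252/(-79 + (6 - 17*169)) = -252/(-79 + (6 - 2873)) = -252/(-79 - 2867) = -252/(-2946) = -252*(-1/2946) = 42/491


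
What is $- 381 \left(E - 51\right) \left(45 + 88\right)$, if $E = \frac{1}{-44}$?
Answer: $\frac{113760885}{44} \approx 2.5855 \cdot 10^{6}$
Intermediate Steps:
$E = - \frac{1}{44} \approx -0.022727$
$- 381 \left(E - 51\right) \left(45 + 88\right) = - 381 \left(- \frac{1}{44} - 51\right) \left(45 + 88\right) = - 381 \left(\left(- \frac{2245}{44}\right) 133\right) = \left(-381\right) \left(- \frac{298585}{44}\right) = \frac{113760885}{44}$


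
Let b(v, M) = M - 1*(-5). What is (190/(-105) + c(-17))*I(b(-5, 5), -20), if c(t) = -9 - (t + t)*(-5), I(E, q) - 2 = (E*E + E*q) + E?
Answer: 334136/21 ≈ 15911.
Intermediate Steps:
b(v, M) = 5 + M (b(v, M) = M + 5 = 5 + M)
I(E, q) = 2 + E + E² + E*q (I(E, q) = 2 + ((E*E + E*q) + E) = 2 + ((E² + E*q) + E) = 2 + (E + E² + E*q) = 2 + E + E² + E*q)
c(t) = -9 + 10*t (c(t) = -9 - 2*t*(-5) = -9 - (-10)*t = -9 + 10*t)
(190/(-105) + c(-17))*I(b(-5, 5), -20) = (190/(-105) + (-9 + 10*(-17)))*(2 + (5 + 5) + (5 + 5)² + (5 + 5)*(-20)) = (190*(-1/105) + (-9 - 170))*(2 + 10 + 10² + 10*(-20)) = (-38/21 - 179)*(2 + 10 + 100 - 200) = -3797/21*(-88) = 334136/21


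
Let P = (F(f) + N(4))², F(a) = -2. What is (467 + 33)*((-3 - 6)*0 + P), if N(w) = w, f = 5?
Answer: 2000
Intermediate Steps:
P = 4 (P = (-2 + 4)² = 2² = 4)
(467 + 33)*((-3 - 6)*0 + P) = (467 + 33)*((-3 - 6)*0 + 4) = 500*(-9*0 + 4) = 500*(0 + 4) = 500*4 = 2000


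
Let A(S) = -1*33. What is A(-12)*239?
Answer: -7887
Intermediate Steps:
A(S) = -33
A(-12)*239 = -33*239 = -7887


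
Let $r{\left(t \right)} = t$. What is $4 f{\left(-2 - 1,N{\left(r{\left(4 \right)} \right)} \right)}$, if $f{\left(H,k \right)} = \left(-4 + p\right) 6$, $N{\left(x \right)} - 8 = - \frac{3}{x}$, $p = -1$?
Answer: $-120$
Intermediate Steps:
$N{\left(x \right)} = 8 - \frac{3}{x}$
$f{\left(H,k \right)} = -30$ ($f{\left(H,k \right)} = \left(-4 - 1\right) 6 = \left(-5\right) 6 = -30$)
$4 f{\left(-2 - 1,N{\left(r{\left(4 \right)} \right)} \right)} = 4 \left(-30\right) = -120$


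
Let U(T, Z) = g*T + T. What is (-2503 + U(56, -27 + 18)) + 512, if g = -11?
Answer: -2551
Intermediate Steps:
U(T, Z) = -10*T (U(T, Z) = -11*T + T = -10*T)
(-2503 + U(56, -27 + 18)) + 512 = (-2503 - 10*56) + 512 = (-2503 - 560) + 512 = -3063 + 512 = -2551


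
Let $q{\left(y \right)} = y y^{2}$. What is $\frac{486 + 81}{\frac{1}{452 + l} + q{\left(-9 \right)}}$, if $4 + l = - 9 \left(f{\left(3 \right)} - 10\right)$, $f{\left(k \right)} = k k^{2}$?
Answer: $- \frac{23895}{30722} \approx -0.77778$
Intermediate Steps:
$f{\left(k \right)} = k^{3}$
$l = -157$ ($l = -4 - 9 \left(3^{3} - 10\right) = -4 - 9 \left(27 - 10\right) = -4 - 153 = -157$)
$q{\left(y \right)} = y^{3}$
$\frac{486 + 81}{\frac{1}{452 + l} + q{\left(-9 \right)}} = \frac{486 + 81}{\frac{1}{452 - 157} + \left(-9\right)^{3}} = \frac{567}{\frac{1}{295} - 729} = \frac{567}{- \frac{215054}{295}} = 567 \left(- \frac{295}{215054}\right) = - \frac{23895}{30722}$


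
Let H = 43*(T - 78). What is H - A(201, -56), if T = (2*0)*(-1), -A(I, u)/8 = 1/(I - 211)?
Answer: -16774/5 ≈ -3354.8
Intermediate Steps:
A(I, u) = -8/(-211 + I) (A(I, u) = -8/(I - 211) = -8/(-211 + I))
T = 0 (T = 0*(-1) = 0)
H = -3354 (H = 43*(0 - 78) = 43*(-78) = -3354)
H - A(201, -56) = -3354 - (-8)/(-211 + 201) = -3354 - (-8)/(-10) = -3354 - (-8)*(-1)/10 = -3354 - 1*4/5 = -3354 - 4/5 = -16774/5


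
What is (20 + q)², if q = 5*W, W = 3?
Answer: 1225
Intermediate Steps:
q = 15 (q = 5*3 = 15)
(20 + q)² = (20 + 15)² = 35² = 1225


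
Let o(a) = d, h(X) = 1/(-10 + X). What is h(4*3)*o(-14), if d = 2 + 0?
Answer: 1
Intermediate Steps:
d = 2
o(a) = 2
h(4*3)*o(-14) = 2/(-10 + 4*3) = 2/(-10 + 12) = 2/2 = (½)*2 = 1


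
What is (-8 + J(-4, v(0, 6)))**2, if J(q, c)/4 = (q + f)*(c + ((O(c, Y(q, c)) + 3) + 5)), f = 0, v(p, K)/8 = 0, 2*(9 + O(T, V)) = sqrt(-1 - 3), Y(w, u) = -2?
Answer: -192 - 256*I ≈ -192.0 - 256.0*I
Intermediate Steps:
O(T, V) = -9 + I (O(T, V) = -9 + sqrt(-1 - 3)/2 = -9 + sqrt(-4)/2 = -9 + (2*I)/2 = -9 + I)
v(p, K) = 0 (v(p, K) = 8*0 = 0)
J(q, c) = 4*q*(-1 + I + c) (J(q, c) = 4*((q + 0)*(c + (((-9 + I) + 3) + 5))) = 4*(q*(c + ((-6 + I) + 5))) = 4*(q*(c + (-1 + I))) = 4*(q*(-1 + I + c)) = 4*q*(-1 + I + c))
(-8 + J(-4, v(0, 6)))**2 = (-8 + 4*(-4)*(-1 + I + 0))**2 = (-8 + 4*(-4)*(-1 + I))**2 = (-8 + (16 - 16*I))**2 = (8 - 16*I)**2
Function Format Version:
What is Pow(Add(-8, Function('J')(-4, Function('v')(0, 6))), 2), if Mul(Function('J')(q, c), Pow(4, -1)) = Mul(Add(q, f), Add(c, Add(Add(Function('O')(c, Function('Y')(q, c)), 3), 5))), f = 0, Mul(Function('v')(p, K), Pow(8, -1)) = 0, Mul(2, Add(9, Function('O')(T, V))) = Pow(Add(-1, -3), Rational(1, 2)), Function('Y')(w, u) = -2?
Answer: Add(-192, Mul(-256, I)) ≈ Add(-192.00, Mul(-256.00, I))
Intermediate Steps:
Function('O')(T, V) = Add(-9, I) (Function('O')(T, V) = Add(-9, Mul(Rational(1, 2), Pow(Add(-1, -3), Rational(1, 2)))) = Add(-9, Mul(Rational(1, 2), Pow(-4, Rational(1, 2)))) = Add(-9, Mul(Rational(1, 2), Mul(2, I))) = Add(-9, I))
Function('v')(p, K) = 0 (Function('v')(p, K) = Mul(8, 0) = 0)
Function('J')(q, c) = Mul(4, q, Add(-1, I, c)) (Function('J')(q, c) = Mul(4, Mul(Add(q, 0), Add(c, Add(Add(Add(-9, I), 3), 5)))) = Mul(4, Mul(q, Add(c, Add(Add(-6, I), 5)))) = Mul(4, Mul(q, Add(c, Add(-1, I)))) = Mul(4, Mul(q, Add(-1, I, c))) = Mul(4, q, Add(-1, I, c)))
Pow(Add(-8, Function('J')(-4, Function('v')(0, 6))), 2) = Pow(Add(-8, Mul(4, -4, Add(-1, I, 0))), 2) = Pow(Add(-8, Mul(4, -4, Add(-1, I))), 2) = Pow(Add(-8, Add(16, Mul(-16, I))), 2) = Pow(Add(8, Mul(-16, I)), 2)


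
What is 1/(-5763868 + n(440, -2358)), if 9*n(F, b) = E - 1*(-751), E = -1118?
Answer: -9/51875179 ≈ -1.7349e-7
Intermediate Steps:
n(F, b) = -367/9 (n(F, b) = (-1118 - 1*(-751))/9 = (-1118 + 751)/9 = (⅑)*(-367) = -367/9)
1/(-5763868 + n(440, -2358)) = 1/(-5763868 - 367/9) = 1/(-51875179/9) = -9/51875179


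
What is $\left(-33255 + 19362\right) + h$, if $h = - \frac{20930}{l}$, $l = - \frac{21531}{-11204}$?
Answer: $- \frac{533629903}{21531} \approx -24784.0$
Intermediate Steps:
$l = \frac{21531}{11204}$ ($l = \left(-21531\right) \left(- \frac{1}{11204}\right) = \frac{21531}{11204} \approx 1.9217$)
$h = - \frac{234499720}{21531}$ ($h = - \frac{20930}{\frac{21531}{11204}} = \left(-20930\right) \frac{11204}{21531} = - \frac{234499720}{21531} \approx -10891.0$)
$\left(-33255 + 19362\right) + h = \left(-33255 + 19362\right) - \frac{234499720}{21531} = -13893 - \frac{234499720}{21531} = - \frac{533629903}{21531}$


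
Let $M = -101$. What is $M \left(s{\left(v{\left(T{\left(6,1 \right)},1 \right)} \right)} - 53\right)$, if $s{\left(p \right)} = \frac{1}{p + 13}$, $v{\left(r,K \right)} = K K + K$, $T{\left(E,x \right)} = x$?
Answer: $\frac{80194}{15} \approx 5346.3$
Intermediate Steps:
$v{\left(r,K \right)} = K + K^{2}$ ($v{\left(r,K \right)} = K^{2} + K = K + K^{2}$)
$s{\left(p \right)} = \frac{1}{13 + p}$
$M \left(s{\left(v{\left(T{\left(6,1 \right)},1 \right)} \right)} - 53\right) = - 101 \left(\frac{1}{13 + 1 \left(1 + 1\right)} - 53\right) = - 101 \left(\frac{1}{13 + 1 \cdot 2} - 53\right) = - 101 \left(\frac{1}{13 + 2} - 53\right) = - 101 \left(\frac{1}{15} - 53\right) = \left(-101\right) \left(- \frac{794}{15}\right) = \frac{80194}{15}$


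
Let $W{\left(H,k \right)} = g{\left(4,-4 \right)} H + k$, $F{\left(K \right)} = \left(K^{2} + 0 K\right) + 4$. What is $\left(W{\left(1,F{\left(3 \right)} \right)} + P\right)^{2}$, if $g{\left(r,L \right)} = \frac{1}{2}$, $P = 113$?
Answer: $\frac{64009}{4} \approx 16002.0$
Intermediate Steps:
$F{\left(K \right)} = 4 + K^{2}$ ($F{\left(K \right)} = \left(K^{2} + 0\right) + 4 = K^{2} + 4 = 4 + K^{2}$)
$g{\left(r,L \right)} = \frac{1}{2}$
$W{\left(H,k \right)} = k + \frac{H}{2}$ ($W{\left(H,k \right)} = \frac{H}{2} + k = k + \frac{H}{2}$)
$\left(W{\left(1,F{\left(3 \right)} \right)} + P\right)^{2} = \left(\left(\left(4 + 3^{2}\right) + \frac{1}{2} \cdot 1\right) + 113\right)^{2} = \left(\left(\left(4 + 9\right) + \frac{1}{2}\right) + 113\right)^{2} = \left(\left(13 + \frac{1}{2}\right) + 113\right)^{2} = \left(\frac{27}{2} + 113\right)^{2} = \left(\frac{253}{2}\right)^{2} = \frac{64009}{4}$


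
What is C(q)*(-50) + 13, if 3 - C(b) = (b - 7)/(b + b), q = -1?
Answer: 63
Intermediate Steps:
C(b) = 3 - (-7 + b)/(2*b) (C(b) = 3 - (b - 7)/(b + b) = 3 - (-7 + b)/(2*b))
C(q)*(-50) + 13 = ((1/2)*(7 + 5*(-1))/(-1))*(-50) + 13 = ((1/2)*(-1)*(7 - 5))*(-50) + 13 = ((1/2)*(-1)*2)*(-50) + 13 = -1*(-50) + 13 = 50 + 13 = 63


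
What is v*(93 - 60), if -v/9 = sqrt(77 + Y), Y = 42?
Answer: -297*sqrt(119) ≈ -3239.9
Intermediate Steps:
v = -9*sqrt(119) (v = -9*sqrt(77 + 42) = -9*sqrt(119) ≈ -98.178)
v*(93 - 60) = (-9*sqrt(119))*(93 - 60) = -9*sqrt(119)*33 = -297*sqrt(119)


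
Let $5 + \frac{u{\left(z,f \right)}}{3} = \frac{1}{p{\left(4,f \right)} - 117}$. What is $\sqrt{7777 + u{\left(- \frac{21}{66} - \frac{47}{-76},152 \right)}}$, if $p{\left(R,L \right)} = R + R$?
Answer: $\frac{\sqrt{92219995}}{109} \approx 88.102$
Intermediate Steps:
$p{\left(R,L \right)} = 2 R$
$u{\left(z,f \right)} = - \frac{1638}{109}$ ($u{\left(z,f \right)} = -15 + \frac{3}{2 \cdot 4 - 117} = -15 + \frac{3}{8 - 117} = -15 + \frac{3}{-109} = -15 + 3 \left(- \frac{1}{109}\right) = -15 - \frac{3}{109} = - \frac{1638}{109}$)
$\sqrt{7777 + u{\left(- \frac{21}{66} - \frac{47}{-76},152 \right)}} = \sqrt{7777 - \frac{1638}{109}} = \sqrt{\frac{846055}{109}} = \frac{\sqrt{92219995}}{109}$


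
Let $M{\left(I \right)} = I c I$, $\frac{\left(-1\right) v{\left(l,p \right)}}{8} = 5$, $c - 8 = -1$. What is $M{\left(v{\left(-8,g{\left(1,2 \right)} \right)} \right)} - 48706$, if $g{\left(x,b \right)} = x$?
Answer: $-37506$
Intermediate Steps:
$c = 7$ ($c = 8 - 1 = 7$)
$v{\left(l,p \right)} = -40$ ($v{\left(l,p \right)} = \left(-8\right) 5 = -40$)
$M{\left(I \right)} = 7 I^{2}$ ($M{\left(I \right)} = I 7 I = 7 I I = 7 I^{2}$)
$M{\left(v{\left(-8,g{\left(1,2 \right)} \right)} \right)} - 48706 = 7 \left(-40\right)^{2} - 48706 = 7 \cdot 1600 - 48706 = 11200 - 48706 = -37506$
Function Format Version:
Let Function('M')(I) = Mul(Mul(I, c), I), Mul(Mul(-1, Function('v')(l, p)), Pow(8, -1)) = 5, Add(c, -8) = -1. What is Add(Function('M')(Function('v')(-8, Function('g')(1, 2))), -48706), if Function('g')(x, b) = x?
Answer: -37506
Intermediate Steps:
c = 7 (c = Add(8, -1) = 7)
Function('v')(l, p) = -40 (Function('v')(l, p) = Mul(-8, 5) = -40)
Function('M')(I) = Mul(7, Pow(I, 2)) (Function('M')(I) = Mul(Mul(I, 7), I) = Mul(Mul(7, I), I) = Mul(7, Pow(I, 2)))
Add(Function('M')(Function('v')(-8, Function('g')(1, 2))), -48706) = Add(Mul(7, Pow(-40, 2)), -48706) = Add(Mul(7, 1600), -48706) = Add(11200, -48706) = -37506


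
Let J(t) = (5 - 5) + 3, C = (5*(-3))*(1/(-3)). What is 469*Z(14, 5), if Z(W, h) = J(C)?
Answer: 1407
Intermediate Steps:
C = 5 (C = -15*(-1)/3 = -15*(-⅓) = 5)
J(t) = 3 (J(t) = 0 + 3 = 3)
Z(W, h) = 3
469*Z(14, 5) = 469*3 = 1407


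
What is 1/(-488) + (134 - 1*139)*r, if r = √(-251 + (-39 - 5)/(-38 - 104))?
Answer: -1/488 - 5*I*√1263729/71 ≈ -0.0020492 - 79.166*I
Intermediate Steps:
r = I*√1263729/71 (r = √(-251 - 44/(-142)) = √(-251 - 44*(-1/142)) = √(-251 + 22/71) = √(-17799/71) = I*√1263729/71 ≈ 15.833*I)
1/(-488) + (134 - 1*139)*r = 1/(-488) + (134 - 1*139)*(I*√1263729/71) = -1/488 + (134 - 139)*(I*√1263729/71) = -1/488 - 5*I*√1263729/71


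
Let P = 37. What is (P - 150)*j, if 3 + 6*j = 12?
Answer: -339/2 ≈ -169.50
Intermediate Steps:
j = 3/2 (j = -½ + (⅙)*12 = -½ + 2 = 3/2 ≈ 1.5000)
(P - 150)*j = (37 - 150)*(3/2) = -113*3/2 = -339/2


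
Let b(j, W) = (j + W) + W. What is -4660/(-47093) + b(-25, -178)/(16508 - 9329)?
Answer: 5170569/112693549 ≈ 0.045882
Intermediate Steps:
b(j, W) = j + 2*W (b(j, W) = (W + j) + W = j + 2*W)
-4660/(-47093) + b(-25, -178)/(16508 - 9329) = -4660/(-47093) + (-25 + 2*(-178))/(16508 - 9329) = -4660*(-1/47093) + (-25 - 356)/7179 = 4660/47093 - 381*1/7179 = 4660/47093 - 127/2393 = 5170569/112693549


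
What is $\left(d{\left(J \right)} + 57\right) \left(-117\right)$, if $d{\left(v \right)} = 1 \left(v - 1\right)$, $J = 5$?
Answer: $-7137$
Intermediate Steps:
$d{\left(v \right)} = -1 + v$ ($d{\left(v \right)} = 1 \left(-1 + v\right) = -1 + v$)
$\left(d{\left(J \right)} + 57\right) \left(-117\right) = \left(\left(-1 + 5\right) + 57\right) \left(-117\right) = \left(4 + 57\right) \left(-117\right) = 61 \left(-117\right) = -7137$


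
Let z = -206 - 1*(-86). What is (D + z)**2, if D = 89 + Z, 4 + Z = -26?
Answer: 3721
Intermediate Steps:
Z = -30 (Z = -4 - 26 = -30)
D = 59 (D = 89 - 30 = 59)
z = -120 (z = -206 + 86 = -120)
(D + z)**2 = (59 - 120)**2 = (-61)**2 = 3721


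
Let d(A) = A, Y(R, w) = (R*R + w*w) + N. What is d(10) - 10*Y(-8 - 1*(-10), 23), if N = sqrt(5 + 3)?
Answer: -5320 - 20*sqrt(2) ≈ -5348.3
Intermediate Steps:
N = 2*sqrt(2) (N = sqrt(8) = 2*sqrt(2) ≈ 2.8284)
Y(R, w) = R**2 + w**2 + 2*sqrt(2) (Y(R, w) = (R*R + w*w) + 2*sqrt(2) = (R**2 + w**2) + 2*sqrt(2) = R**2 + w**2 + 2*sqrt(2))
d(10) - 10*Y(-8 - 1*(-10), 23) = 10 - 10*((-8 - 1*(-10))**2 + 23**2 + 2*sqrt(2)) = 10 - 10*((-8 + 10)**2 + 529 + 2*sqrt(2)) = 10 - 10*(2**2 + 529 + 2*sqrt(2)) = 10 - 10*(4 + 529 + 2*sqrt(2)) = 10 - 10*(533 + 2*sqrt(2)) = 10 + (-5330 - 20*sqrt(2)) = -5320 - 20*sqrt(2)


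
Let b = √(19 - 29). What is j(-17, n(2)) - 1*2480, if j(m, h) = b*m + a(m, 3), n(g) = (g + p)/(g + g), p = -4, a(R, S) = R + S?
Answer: -2494 - 17*I*√10 ≈ -2494.0 - 53.759*I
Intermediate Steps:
n(g) = (-4 + g)/(2*g) (n(g) = (g - 4)/(g + g) = (-4 + g)/((2*g)) = (-4 + g)*(1/(2*g)) = (-4 + g)/(2*g))
b = I*√10 (b = √(-10) = I*√10 ≈ 3.1623*I)
j(m, h) = 3 + m + I*m*√10 (j(m, h) = (I*√10)*m + (m + 3) = I*m*√10 + (3 + m) = 3 + m + I*m*√10)
j(-17, n(2)) - 1*2480 = (3 - 17 + I*(-17)*√10) - 1*2480 = (3 - 17 - 17*I*√10) - 2480 = (-14 - 17*I*√10) - 2480 = -2494 - 17*I*√10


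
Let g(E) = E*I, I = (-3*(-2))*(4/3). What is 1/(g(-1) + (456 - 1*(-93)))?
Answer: 1/541 ≈ 0.0018484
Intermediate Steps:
I = 8 (I = 6*(4*(⅓)) = 6*(4/3) = 8)
g(E) = 8*E (g(E) = E*8 = 8*E)
1/(g(-1) + (456 - 1*(-93))) = 1/(8*(-1) + (456 - 1*(-93))) = 1/(-8 + (456 + 93)) = 1/(-8 + 549) = 1/541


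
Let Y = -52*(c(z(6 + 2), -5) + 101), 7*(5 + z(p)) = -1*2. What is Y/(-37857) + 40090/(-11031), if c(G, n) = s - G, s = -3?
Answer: -3403029478/974401323 ≈ -3.4924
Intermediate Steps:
z(p) = -37/7 (z(p) = -5 + (-1*2)/7 = -5 + (1/7)*(-2) = -5 - 2/7 = -37/7)
c(G, n) = -3 - G
Y = -37596/7 (Y = -52*((-3 - 1*(-37/7)) + 101) = -52*((-3 + 37/7) + 101) = -52*(16/7 + 101) = -52*723/7 = -37596/7 ≈ -5370.9)
Y/(-37857) + 40090/(-11031) = -37596/7/(-37857) + 40090/(-11031) = -37596/7*(-1/37857) + 40090*(-1/11031) = 12532/88333 - 40090/11031 = -3403029478/974401323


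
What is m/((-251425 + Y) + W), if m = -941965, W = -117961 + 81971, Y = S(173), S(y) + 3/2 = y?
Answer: 1883930/574487 ≈ 3.2793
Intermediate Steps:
S(y) = -3/2 + y
Y = 343/2 (Y = -3/2 + 173 = 343/2 ≈ 171.50)
W = -35990
m/((-251425 + Y) + W) = -941965/((-251425 + 343/2) - 35990) = -941965/(-502507/2 - 35990) = -941965/(-574487/2) = -941965*(-2/574487) = 1883930/574487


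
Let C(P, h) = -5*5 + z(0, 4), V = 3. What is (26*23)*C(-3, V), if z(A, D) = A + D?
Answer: -12558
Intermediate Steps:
C(P, h) = -21 (C(P, h) = -5*5 + (0 + 4) = -25 + 4 = -21)
(26*23)*C(-3, V) = (26*23)*(-21) = 598*(-21) = -12558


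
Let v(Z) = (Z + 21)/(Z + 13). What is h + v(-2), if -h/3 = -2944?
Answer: 97171/11 ≈ 8833.7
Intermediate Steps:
h = 8832 (h = -3*(-2944) = 8832)
v(Z) = (21 + Z)/(13 + Z)
h + v(-2) = 8832 + (21 - 2)/(13 - 2) = 8832 + 19/11 = 97171/11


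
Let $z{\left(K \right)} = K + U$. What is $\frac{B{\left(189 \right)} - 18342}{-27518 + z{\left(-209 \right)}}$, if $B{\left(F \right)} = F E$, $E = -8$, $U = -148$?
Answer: $\frac{19854}{27875} \approx 0.71225$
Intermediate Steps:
$z{\left(K \right)} = -148 + K$ ($z{\left(K \right)} = K - 148 = -148 + K$)
$B{\left(F \right)} = - 8 F$ ($B{\left(F \right)} = F \left(-8\right) = - 8 F$)
$\frac{B{\left(189 \right)} - 18342}{-27518 + z{\left(-209 \right)}} = \frac{\left(-8\right) 189 - 18342}{-27518 - 357} = \frac{-1512 - 18342}{-27518 - 357} = - \frac{19854}{-27875} = \left(-19854\right) \left(- \frac{1}{27875}\right) = \frac{19854}{27875}$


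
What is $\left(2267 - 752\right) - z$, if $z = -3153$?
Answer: $4668$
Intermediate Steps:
$\left(2267 - 752\right) - z = \left(2267 - 752\right) - -3153 = 1515 + 3153 = 4668$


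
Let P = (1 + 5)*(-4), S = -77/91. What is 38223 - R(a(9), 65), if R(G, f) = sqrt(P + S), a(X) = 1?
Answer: 38223 - I*sqrt(4199)/13 ≈ 38223.0 - 4.9846*I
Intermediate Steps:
S = -11/13 (S = -77*1/91 = -11/13 ≈ -0.84615)
P = -24 (P = 6*(-4) = -24)
R(G, f) = I*sqrt(4199)/13 (R(G, f) = sqrt(-24 - 11/13) = sqrt(-323/13) = I*sqrt(4199)/13)
38223 - R(a(9), 65) = 38223 - I*sqrt(4199)/13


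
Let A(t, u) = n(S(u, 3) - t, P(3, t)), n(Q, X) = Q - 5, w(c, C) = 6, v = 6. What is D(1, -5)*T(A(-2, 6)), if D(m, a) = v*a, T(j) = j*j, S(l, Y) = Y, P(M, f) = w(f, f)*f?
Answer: 0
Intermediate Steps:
P(M, f) = 6*f
n(Q, X) = -5 + Q
A(t, u) = -2 - t (A(t, u) = -5 + (3 - t) = -2 - t)
T(j) = j²
D(m, a) = 6*a
D(1, -5)*T(A(-2, 6)) = (6*(-5))*(-2 - 1*(-2))² = -30*(-2 + 2)² = -30*0² = -30*0 = 0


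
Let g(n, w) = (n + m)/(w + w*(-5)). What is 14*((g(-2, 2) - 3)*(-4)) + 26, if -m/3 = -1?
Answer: 201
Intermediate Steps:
m = 3 (m = -3*(-1) = 3)
g(n, w) = -(3 + n)/(4*w) (g(n, w) = (n + 3)/(w + w*(-5)) = (3 + n)/(w - 5*w) = (3 + n)/((-4*w)) = (3 + n)*(-1/(4*w)) = -(3 + n)/(4*w))
14*((g(-2, 2) - 3)*(-4)) + 26 = 14*(((¼)*(-3 - 1*(-2))/2 - 3)*(-4)) + 26 = 14*(((¼)*(½)*(-3 + 2) - 3)*(-4)) + 26 = 14*(((¼)*(½)*(-1) - 3)*(-4)) + 26 = 14*((-⅛ - 3)*(-4)) + 26 = 14*(-25/8*(-4)) + 26 = 14*(25/2) + 26 = 175 + 26 = 201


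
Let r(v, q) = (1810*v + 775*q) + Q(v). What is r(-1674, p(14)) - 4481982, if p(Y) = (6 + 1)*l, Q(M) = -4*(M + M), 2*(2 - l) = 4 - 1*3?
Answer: -14980785/2 ≈ -7.4904e+6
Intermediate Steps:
l = 3/2 (l = 2 - (4 - 1*3)/2 = 2 - (4 - 3)/2 = 2 - ½*1 = 2 - ½ = 3/2 ≈ 1.5000)
Q(M) = -8*M
p(Y) = 21/2 (p(Y) = (6 + 1)*(3/2) = 7*(3/2) = 21/2)
r(v, q) = 775*q + 1802*v (r(v, q) = (1810*v + 775*q) - 8*v = (775*q + 1810*v) - 8*v = 775*q + 1802*v)
r(-1674, p(14)) - 4481982 = (775*(21/2) + 1802*(-1674)) - 4481982 = (16275/2 - 3016548) - 4481982 = -6016821/2 - 4481982 = -14980785/2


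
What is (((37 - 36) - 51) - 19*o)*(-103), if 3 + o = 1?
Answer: 1236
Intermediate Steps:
o = -2 (o = -3 + 1 = -2)
(((37 - 36) - 51) - 19*o)*(-103) = (((37 - 36) - 51) - 19*(-2))*(-103) = ((1 - 51) + 38)*(-103) = (-50 + 38)*(-103) = -12*(-103) = 1236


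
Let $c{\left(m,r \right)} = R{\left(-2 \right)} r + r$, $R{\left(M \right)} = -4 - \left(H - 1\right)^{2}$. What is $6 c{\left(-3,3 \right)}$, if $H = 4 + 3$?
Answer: $-702$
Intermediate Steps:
$H = 7$
$R{\left(M \right)} = -40$ ($R{\left(M \right)} = -4 - \left(7 - 1\right)^{2} = -4 - 6^{2} = -4 - 36 = -40$)
$c{\left(m,r \right)} = - 39 r$ ($c{\left(m,r \right)} = - 40 r + r = - 39 r$)
$6 c{\left(-3,3 \right)} = 6 \left(\left(-39\right) 3\right) = 6 \left(-117\right) = -702$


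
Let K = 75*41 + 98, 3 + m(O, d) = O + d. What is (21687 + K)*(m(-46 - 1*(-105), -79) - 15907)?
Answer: -396019800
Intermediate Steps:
m(O, d) = -3 + O + d (m(O, d) = -3 + (O + d) = -3 + O + d)
K = 3173 (K = 3075 + 98 = 3173)
(21687 + K)*(m(-46 - 1*(-105), -79) - 15907) = (21687 + 3173)*((-3 + (-46 - 1*(-105)) - 79) - 15907) = 24860*((-3 + (-46 + 105) - 79) - 15907) = 24860*((-3 + 59 - 79) - 15907) = 24860*(-23 - 15907) = 24860*(-15930) = -396019800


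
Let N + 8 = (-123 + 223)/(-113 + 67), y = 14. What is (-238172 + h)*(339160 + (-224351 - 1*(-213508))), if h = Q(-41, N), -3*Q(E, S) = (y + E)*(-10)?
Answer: -78225465054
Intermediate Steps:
N = -234/23 (N = -8 + (-123 + 223)/(-113 + 67) = -8 + 100/(-46) = -8 + 100*(-1/46) = -8 - 50/23 = -234/23 ≈ -10.174)
Q(E, S) = 140/3 + 10*E/3 (Q(E, S) = -(14 + E)*(-10)/3 = -(-140 - 10*E)/3 = 140/3 + 10*E/3)
h = -90 (h = 140/3 + (10/3)*(-41) = 140/3 - 410/3 = -90)
(-238172 + h)*(339160 + (-224351 - 1*(-213508))) = (-238172 - 90)*(339160 + (-224351 - 1*(-213508))) = -238262*(339160 + (-224351 + 213508)) = -238262*(339160 - 10843) = -238262*328317 = -78225465054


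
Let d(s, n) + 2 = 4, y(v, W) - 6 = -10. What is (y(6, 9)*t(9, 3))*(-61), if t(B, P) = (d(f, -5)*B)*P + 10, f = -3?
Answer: 15616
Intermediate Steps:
y(v, W) = -4 (y(v, W) = 6 - 10 = -4)
d(s, n) = 2 (d(s, n) = -2 + 4 = 2)
t(B, P) = 10 + 2*B*P (t(B, P) = (2*B)*P + 10 = 2*B*P + 10 = 10 + 2*B*P)
(y(6, 9)*t(9, 3))*(-61) = -4*(10 + 2*9*3)*(-61) = -4*(10 + 54)*(-61) = -4*64*(-61) = -256*(-61) = 15616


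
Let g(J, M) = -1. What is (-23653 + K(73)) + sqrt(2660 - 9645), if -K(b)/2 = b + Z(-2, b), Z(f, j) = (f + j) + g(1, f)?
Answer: -23939 + I*sqrt(6985) ≈ -23939.0 + 83.576*I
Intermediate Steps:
Z(f, j) = -1 + f + j (Z(f, j) = (f + j) - 1 = -1 + f + j)
K(b) = 6 - 4*b (K(b) = -2*(b + (-1 - 2 + b)) = -2*(b + (-3 + b)) = -2*(-3 + 2*b) = 6 - 4*b)
(-23653 + K(73)) + sqrt(2660 - 9645) = (-23653 + (6 - 4*73)) + sqrt(2660 - 9645) = (-23653 + (6 - 292)) + sqrt(-6985) = (-23653 - 286) + I*sqrt(6985) = -23939 + I*sqrt(6985)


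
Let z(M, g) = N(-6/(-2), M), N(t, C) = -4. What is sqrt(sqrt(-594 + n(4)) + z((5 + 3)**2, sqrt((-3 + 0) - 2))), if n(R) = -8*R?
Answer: sqrt(-4 + I*sqrt(626)) ≈ 3.2663 + 3.83*I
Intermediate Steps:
z(M, g) = -4
sqrt(sqrt(-594 + n(4)) + z((5 + 3)**2, sqrt((-3 + 0) - 2))) = sqrt(sqrt(-594 - 8*4) - 4) = sqrt(sqrt(-594 - 32) - 4) = sqrt(sqrt(-626) - 4) = sqrt(I*sqrt(626) - 4) = sqrt(-4 + I*sqrt(626))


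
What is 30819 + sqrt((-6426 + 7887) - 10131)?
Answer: 30819 + 17*I*sqrt(30) ≈ 30819.0 + 93.113*I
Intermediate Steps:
30819 + sqrt((-6426 + 7887) - 10131) = 30819 + sqrt(1461 - 10131) = 30819 + sqrt(-8670) = 30819 + 17*I*sqrt(30)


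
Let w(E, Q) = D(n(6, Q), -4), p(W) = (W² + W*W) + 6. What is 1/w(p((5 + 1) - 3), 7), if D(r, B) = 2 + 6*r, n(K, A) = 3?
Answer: 1/20 ≈ 0.050000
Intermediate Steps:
p(W) = 6 + 2*W² (p(W) = (W² + W²) + 6 = 2*W² + 6 = 6 + 2*W²)
w(E, Q) = 20 (w(E, Q) = 2 + 6*3 = 2 + 18 = 20)
1/w(p((5 + 1) - 3), 7) = 1/20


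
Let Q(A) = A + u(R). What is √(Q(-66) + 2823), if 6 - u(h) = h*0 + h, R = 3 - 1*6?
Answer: √2766 ≈ 52.593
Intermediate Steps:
R = -3 (R = 3 - 6 = -3)
u(h) = 6 - h (u(h) = 6 - (h*0 + h) = 6 - (0 + h) = 6 - h)
Q(A) = 9 + A (Q(A) = A + (6 - 1*(-3)) = A + (6 + 3) = A + 9 = 9 + A)
√(Q(-66) + 2823) = √((9 - 66) + 2823) = √(-57 + 2823) = √2766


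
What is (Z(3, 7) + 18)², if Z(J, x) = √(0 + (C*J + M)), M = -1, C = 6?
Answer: (18 + √17)² ≈ 489.43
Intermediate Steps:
Z(J, x) = √(-1 + 6*J) (Z(J, x) = √(0 + (6*J - 1)) = √(0 + (-1 + 6*J)) = √(-1 + 6*J))
(Z(3, 7) + 18)² = (√(-1 + 6*3) + 18)² = (√(-1 + 18) + 18)² = (√17 + 18)² = (18 + √17)²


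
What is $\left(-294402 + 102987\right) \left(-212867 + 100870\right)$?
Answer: $21437905755$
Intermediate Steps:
$\left(-294402 + 102987\right) \left(-212867 + 100870\right) = \left(-191415\right) \left(-111997\right) = 21437905755$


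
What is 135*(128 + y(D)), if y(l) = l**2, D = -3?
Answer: 18495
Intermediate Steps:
135*(128 + y(D)) = 135*(128 + (-3)**2) = 135*(128 + 9) = 135*137 = 18495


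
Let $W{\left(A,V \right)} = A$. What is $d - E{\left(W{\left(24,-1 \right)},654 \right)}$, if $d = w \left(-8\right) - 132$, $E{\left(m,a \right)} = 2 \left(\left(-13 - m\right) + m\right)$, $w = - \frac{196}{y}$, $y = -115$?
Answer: $- \frac{13758}{115} \approx -119.63$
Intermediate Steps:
$w = \frac{196}{115}$ ($w = - \frac{196}{-115} = \left(-196\right) \left(- \frac{1}{115}\right) = \frac{196}{115} \approx 1.7043$)
$E{\left(m,a \right)} = -26$ ($E{\left(m,a \right)} = 2 \left(-13\right) = -26$)
$d = - \frac{16748}{115}$ ($d = \frac{196}{115} \left(-8\right) - 132 = - \frac{1568}{115} - 132 = - \frac{16748}{115} \approx -145.63$)
$d - E{\left(W{\left(24,-1 \right)},654 \right)} = - \frac{16748}{115} - -26 = - \frac{16748}{115} + 26 = - \frac{13758}{115}$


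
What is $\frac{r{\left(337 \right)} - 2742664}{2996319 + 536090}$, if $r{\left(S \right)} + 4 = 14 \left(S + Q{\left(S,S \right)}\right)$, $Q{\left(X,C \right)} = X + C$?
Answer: $- \frac{2728514}{3532409} \approx -0.77242$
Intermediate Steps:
$Q{\left(X,C \right)} = C + X$
$r{\left(S \right)} = -4 + 42 S$ ($r{\left(S \right)} = -4 + 14 \left(S + \left(S + S\right)\right) = -4 + 14 \left(S + 2 S\right) = -4 + 14 \cdot 3 S = -4 + 42 S$)
$\frac{r{\left(337 \right)} - 2742664}{2996319 + 536090} = \frac{\left(-4 + 42 \cdot 337\right) - 2742664}{2996319 + 536090} = \frac{\left(-4 + 14154\right) - 2742664}{3532409} = \left(14150 - 2742664\right) \frac{1}{3532409} = \left(-2728514\right) \frac{1}{3532409} = - \frac{2728514}{3532409}$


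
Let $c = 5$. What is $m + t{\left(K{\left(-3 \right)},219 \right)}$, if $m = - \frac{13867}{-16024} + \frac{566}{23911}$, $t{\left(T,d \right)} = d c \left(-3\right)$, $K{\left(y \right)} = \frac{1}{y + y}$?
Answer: $- \frac{1258306659819}{383149864} \approx -3284.1$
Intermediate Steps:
$K{\left(y \right)} = \frac{1}{2 y}$
$t{\left(T,d \right)} = - 15 d$ ($t{\left(T,d \right)} = d 5 \left(-3\right) = 5 d \left(-3\right) = - 15 d$)
$m = \frac{340643421}{383149864}$ ($m = \left(-13867\right) \left(- \frac{1}{16024}\right) + 566 \cdot \frac{1}{23911} = \frac{13867}{16024} + \frac{566}{23911} = \frac{340643421}{383149864} \approx 0.88906$)
$m + t{\left(K{\left(-3 \right)},219 \right)} = \frac{340643421}{383149864} - 3285 = - \frac{1258306659819}{383149864}$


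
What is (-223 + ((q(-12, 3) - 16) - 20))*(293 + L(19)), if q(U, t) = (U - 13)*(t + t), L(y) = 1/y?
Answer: -2277312/19 ≈ -1.1986e+5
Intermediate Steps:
q(U, t) = 2*t*(-13 + U) (q(U, t) = (-13 + U)*(2*t) = 2*t*(-13 + U))
(-223 + ((q(-12, 3) - 16) - 20))*(293 + L(19)) = (-223 + ((2*3*(-13 - 12) - 16) - 20))*(293 + 1/19) = (-223 + ((2*3*(-25) - 16) - 20))*(293 + 1/19) = (-223 + ((-150 - 16) - 20))*(5568/19) = (-223 + (-166 - 20))*(5568/19) = (-223 - 186)*(5568/19) = -409*5568/19 = -2277312/19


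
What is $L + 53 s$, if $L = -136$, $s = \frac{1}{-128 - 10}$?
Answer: $- \frac{18821}{138} \approx -136.38$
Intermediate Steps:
$s = - \frac{1}{138}$ ($s = \frac{1}{-138} = - \frac{1}{138} \approx -0.0072464$)
$L + 53 s = -136 + 53 \left(- \frac{1}{138}\right) = -136 - \frac{53}{138} = - \frac{18821}{138}$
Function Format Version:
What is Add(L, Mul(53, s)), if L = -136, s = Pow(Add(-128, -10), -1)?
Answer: Rational(-18821, 138) ≈ -136.38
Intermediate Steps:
s = Rational(-1, 138) (s = Pow(-138, -1) = Rational(-1, 138) ≈ -0.0072464)
Add(L, Mul(53, s)) = Add(-136, Mul(53, Rational(-1, 138))) = Add(-136, Rational(-53, 138)) = Rational(-18821, 138)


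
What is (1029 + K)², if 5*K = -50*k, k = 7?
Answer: 919681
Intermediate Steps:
K = -70 (K = (-50*7)/5 = (⅕)*(-350) = -70)
(1029 + K)² = (1029 - 70)² = 959² = 919681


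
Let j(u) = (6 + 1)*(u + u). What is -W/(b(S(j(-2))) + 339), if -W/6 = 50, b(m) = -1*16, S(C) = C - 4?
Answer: 300/323 ≈ 0.92879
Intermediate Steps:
j(u) = 14*u (j(u) = 7*(2*u) = 14*u)
S(C) = -4 + C
b(m) = -16
W = -300 (W = -6*50 = -300)
-W/(b(S(j(-2))) + 339) = -(-300)/(-16 + 339) = -(-300)/323 = -1*(-300/323) = 300/323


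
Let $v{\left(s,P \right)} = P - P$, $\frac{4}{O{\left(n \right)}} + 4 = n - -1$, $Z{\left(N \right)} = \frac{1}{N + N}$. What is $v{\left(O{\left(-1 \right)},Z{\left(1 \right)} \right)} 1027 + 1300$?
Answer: $1300$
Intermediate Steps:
$Z{\left(N \right)} = \frac{1}{2 N}$
$O{\left(n \right)} = \frac{4}{-3 + n}$ ($O{\left(n \right)} = \frac{4}{-4 + \left(n - -1\right)} = \frac{4}{-4 + \left(n + 1\right)} = \frac{4}{-4 + \left(1 + n\right)} = \frac{4}{-3 + n}$)
$v{\left(s,P \right)} = 0$
$v{\left(O{\left(-1 \right)},Z{\left(1 \right)} \right)} 1027 + 1300 = 0 \cdot 1027 + 1300 = 0 + 1300 = 1300$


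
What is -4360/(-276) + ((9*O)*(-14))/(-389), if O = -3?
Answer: 397928/26841 ≈ 14.825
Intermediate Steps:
-4360/(-276) + ((9*O)*(-14))/(-389) = -4360/(-276) + ((9*(-3))*(-14))/(-389) = -4360*(-1/276) - 27*(-14)*(-1/389) = 1090/69 + 378*(-1/389) = 1090/69 - 378/389 = 397928/26841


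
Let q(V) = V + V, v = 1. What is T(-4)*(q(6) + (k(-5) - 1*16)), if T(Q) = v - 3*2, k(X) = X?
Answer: 45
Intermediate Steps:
q(V) = 2*V
T(Q) = -5 (T(Q) = 1 - 3*2 = 1 - 6 = -5)
T(-4)*(q(6) + (k(-5) - 1*16)) = -5*(2*6 + (-5 - 1*16)) = -5*(12 + (-5 - 16)) = -5*(12 - 21) = -5*(-9) = 45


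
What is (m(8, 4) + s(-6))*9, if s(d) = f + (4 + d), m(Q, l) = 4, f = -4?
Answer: -18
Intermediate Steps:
s(d) = d (s(d) = -4 + (4 + d) = d)
(m(8, 4) + s(-6))*9 = (4 - 6)*9 = -2*9 = -18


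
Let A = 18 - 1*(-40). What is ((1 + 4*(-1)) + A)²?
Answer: 3025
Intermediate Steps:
A = 58 (A = 18 + 40 = 58)
((1 + 4*(-1)) + A)² = ((1 + 4*(-1)) + 58)² = ((1 - 4) + 58)² = (-3 + 58)² = 55² = 3025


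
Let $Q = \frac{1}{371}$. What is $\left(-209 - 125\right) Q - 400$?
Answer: $- \frac{148734}{371} \approx -400.9$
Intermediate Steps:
$Q = \frac{1}{371} \approx 0.0026954$
$\left(-209 - 125\right) Q - 400 = \left(-209 - 125\right) \frac{1}{371} - 400 = \left(-334\right) \frac{1}{371} - 400 = - \frac{334}{371} - 400 = - \frac{148734}{371}$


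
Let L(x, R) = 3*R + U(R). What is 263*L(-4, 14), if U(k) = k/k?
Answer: 11309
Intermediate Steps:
U(k) = 1
L(x, R) = 1 + 3*R (L(x, R) = 3*R + 1 = 1 + 3*R)
263*L(-4, 14) = 263*(1 + 3*14) = 263*(1 + 42) = 263*43 = 11309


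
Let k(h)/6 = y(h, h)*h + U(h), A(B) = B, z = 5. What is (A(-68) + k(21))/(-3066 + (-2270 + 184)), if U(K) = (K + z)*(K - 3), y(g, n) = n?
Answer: -2693/2576 ≈ -1.0454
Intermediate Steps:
U(K) = (-3 + K)*(5 + K) (U(K) = (K + 5)*(K - 3) = (5 + K)*(-3 + K) = (-3 + K)*(5 + K))
k(h) = -90 + 12*h + 12*h² (k(h) = 6*(h*h + (-15 + h² + 2*h)) = 6*(h² + (-15 + h² + 2*h)) = 6*(-15 + 2*h + 2*h²) = -90 + 12*h + 12*h²)
(A(-68) + k(21))/(-3066 + (-2270 + 184)) = (-68 + (-90 + 12*21 + 12*21²))/(-3066 + (-2270 + 184)) = (-68 + (-90 + 252 + 12*441))/(-3066 - 2086) = (-68 + (-90 + 252 + 5292))/(-5152) = (-68 + 5454)*(-1/5152) = 5386*(-1/5152) = -2693/2576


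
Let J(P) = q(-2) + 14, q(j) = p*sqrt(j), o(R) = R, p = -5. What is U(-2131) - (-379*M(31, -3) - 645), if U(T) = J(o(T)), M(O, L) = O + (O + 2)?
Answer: 24915 - 5*I*sqrt(2) ≈ 24915.0 - 7.0711*I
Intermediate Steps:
q(j) = -5*sqrt(j)
M(O, L) = 2 + 2*O (M(O, L) = O + (2 + O) = 2 + 2*O)
J(P) = 14 - 5*I*sqrt(2) (J(P) = -5*I*sqrt(2) + 14 = 14 - 5*I*sqrt(2))
U(T) = 14 - 5*I*sqrt(2)
U(-2131) - (-379*M(31, -3) - 645) = (14 - 5*I*sqrt(2)) - (-379*(2 + 2*31) - 645) = (14 - 5*I*sqrt(2)) - (-379*(2 + 62) - 645) = (14 - 5*I*sqrt(2)) - (-379*64 - 645) = (14 - 5*I*sqrt(2)) - (-24256 - 645) = (14 - 5*I*sqrt(2)) - 1*(-24901) = (14 - 5*I*sqrt(2)) + 24901 = 24915 - 5*I*sqrt(2)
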